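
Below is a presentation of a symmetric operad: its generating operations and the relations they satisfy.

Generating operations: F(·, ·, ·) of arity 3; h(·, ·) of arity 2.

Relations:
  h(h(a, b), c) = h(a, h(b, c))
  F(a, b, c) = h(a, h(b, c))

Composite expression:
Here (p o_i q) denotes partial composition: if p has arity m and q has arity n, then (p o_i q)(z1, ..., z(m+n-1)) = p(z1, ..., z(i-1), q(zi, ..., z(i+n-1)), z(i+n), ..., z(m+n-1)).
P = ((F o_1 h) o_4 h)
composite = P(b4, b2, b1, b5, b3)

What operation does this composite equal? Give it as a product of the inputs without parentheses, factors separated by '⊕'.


b4 ⊕ b2 ⊕ b1 ⊕ b5 ⊕ b3

All parenthesizations of F agree; list the b-inputs left to right.
h(b4, b2) reduces to b4 ⊕ b2
h(b5, b3) reduces to b5 ⊕ b3
F(h(b4, b2), b1, h(b5, b3)) reduces to b4 ⊕ b2 ⊕ b1 ⊕ b5 ⊕ b3


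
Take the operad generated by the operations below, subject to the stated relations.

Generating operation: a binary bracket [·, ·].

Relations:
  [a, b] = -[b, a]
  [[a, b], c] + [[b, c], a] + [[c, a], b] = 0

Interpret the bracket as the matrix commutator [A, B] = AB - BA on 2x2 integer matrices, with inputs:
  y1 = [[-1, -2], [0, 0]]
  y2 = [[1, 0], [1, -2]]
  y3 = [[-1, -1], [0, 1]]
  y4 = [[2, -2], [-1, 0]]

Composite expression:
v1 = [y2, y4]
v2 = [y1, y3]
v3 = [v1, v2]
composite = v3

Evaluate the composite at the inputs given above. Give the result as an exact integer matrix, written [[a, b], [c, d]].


[[15, -12], [0, -15]]

[y2, y4] = [[2, -6], [5, -2]]
[y1, y3] = [[0, -3], [0, 0]]
[[y2, y4], [y1, y3]] = [[15, -12], [0, -15]]


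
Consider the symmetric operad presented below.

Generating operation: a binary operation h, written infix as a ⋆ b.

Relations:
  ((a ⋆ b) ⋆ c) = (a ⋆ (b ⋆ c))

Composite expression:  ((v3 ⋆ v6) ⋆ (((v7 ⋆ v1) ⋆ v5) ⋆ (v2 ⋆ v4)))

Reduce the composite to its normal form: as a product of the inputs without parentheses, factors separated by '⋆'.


v3 ⋆ v6 ⋆ v7 ⋆ v1 ⋆ v5 ⋆ v2 ⋆ v4

Key point: h is associative — brackets drop, the v-order remains.
(v3 ⋆ v6) reduces to v3 ⋆ v6
(v7 ⋆ v1) reduces to v7 ⋆ v1
((v7 ⋆ v1) ⋆ v5) reduces to v7 ⋆ v1 ⋆ v5
(v2 ⋆ v4) reduces to v2 ⋆ v4
(((v7 ⋆ v1) ⋆ v5) ⋆ (v2 ⋆ v4)) reduces to v7 ⋆ v1 ⋆ v5 ⋆ v2 ⋆ v4
((v3 ⋆ v6) ⋆ (((v7 ⋆ v1) ⋆ v5) ⋆ (v2 ⋆ v4))) reduces to v3 ⋆ v6 ⋆ v7 ⋆ v1 ⋆ v5 ⋆ v2 ⋆ v4


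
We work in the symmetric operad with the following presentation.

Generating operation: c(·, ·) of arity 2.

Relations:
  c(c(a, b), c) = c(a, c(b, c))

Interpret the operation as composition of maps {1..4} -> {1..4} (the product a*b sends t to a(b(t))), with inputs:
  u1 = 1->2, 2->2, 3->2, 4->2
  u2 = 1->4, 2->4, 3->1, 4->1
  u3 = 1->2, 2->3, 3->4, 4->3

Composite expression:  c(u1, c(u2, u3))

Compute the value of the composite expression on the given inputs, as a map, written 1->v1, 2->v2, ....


1->2, 2->2, 3->2, 4->2

c(u2, u3) = 1->4, 2->1, 3->1, 4->1
c(u1, c(u2, u3)) = 1->2, 2->2, 3->2, 4->2


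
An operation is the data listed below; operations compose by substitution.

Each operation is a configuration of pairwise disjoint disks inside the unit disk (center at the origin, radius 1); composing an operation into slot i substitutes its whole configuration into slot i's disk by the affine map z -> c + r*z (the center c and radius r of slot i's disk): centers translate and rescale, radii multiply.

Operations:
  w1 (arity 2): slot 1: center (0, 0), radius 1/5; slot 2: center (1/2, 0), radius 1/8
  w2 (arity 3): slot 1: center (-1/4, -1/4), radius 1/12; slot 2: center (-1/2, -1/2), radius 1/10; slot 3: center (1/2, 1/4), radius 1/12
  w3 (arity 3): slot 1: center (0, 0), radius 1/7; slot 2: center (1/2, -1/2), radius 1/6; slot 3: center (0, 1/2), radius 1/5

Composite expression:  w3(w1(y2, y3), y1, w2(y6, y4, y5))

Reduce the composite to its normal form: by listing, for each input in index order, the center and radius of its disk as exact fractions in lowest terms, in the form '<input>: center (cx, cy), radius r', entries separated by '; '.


y1: center (1/2, -1/2), radius 1/6; y2: center (0, 0), radius 1/35; y3: center (1/14, 0), radius 1/56; y4: center (-1/10, 2/5), radius 1/50; y5: center (1/10, 11/20), radius 1/60; y6: center (-1/20, 9/20), radius 1/60

Nesting under w3 composes maps z -> c + r*z down each y-path.
for y2, the 2-step affine chain lands on center (0, 0), radius 1/35
for y3, the 2-step affine chain lands on center (1/14, 0), radius 1/56
for y1, the 1-step affine chain lands on center (1/2, -1/2), radius 1/6
for y6, the 2-step affine chain lands on center (-1/20, 9/20), radius 1/60
for y4, the 2-step affine chain lands on center (-1/10, 2/5), radius 1/50
for y5, the 2-step affine chain lands on center (1/10, 11/20), radius 1/60


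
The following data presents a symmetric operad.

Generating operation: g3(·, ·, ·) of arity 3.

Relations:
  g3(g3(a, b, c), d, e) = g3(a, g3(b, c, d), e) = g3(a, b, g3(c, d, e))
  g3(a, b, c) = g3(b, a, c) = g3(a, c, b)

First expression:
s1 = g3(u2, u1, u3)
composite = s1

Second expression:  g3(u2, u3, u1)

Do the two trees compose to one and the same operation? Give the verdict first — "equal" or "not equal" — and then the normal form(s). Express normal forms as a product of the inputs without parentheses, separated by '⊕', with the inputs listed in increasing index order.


equal — both sides give u1 ⊕ u2 ⊕ u3

In normal form, the first expression is u1 ⊕ u2 ⊕ u3
In normal form, the second expression is u1 ⊕ u2 ⊕ u3
The forms coincide; equal.


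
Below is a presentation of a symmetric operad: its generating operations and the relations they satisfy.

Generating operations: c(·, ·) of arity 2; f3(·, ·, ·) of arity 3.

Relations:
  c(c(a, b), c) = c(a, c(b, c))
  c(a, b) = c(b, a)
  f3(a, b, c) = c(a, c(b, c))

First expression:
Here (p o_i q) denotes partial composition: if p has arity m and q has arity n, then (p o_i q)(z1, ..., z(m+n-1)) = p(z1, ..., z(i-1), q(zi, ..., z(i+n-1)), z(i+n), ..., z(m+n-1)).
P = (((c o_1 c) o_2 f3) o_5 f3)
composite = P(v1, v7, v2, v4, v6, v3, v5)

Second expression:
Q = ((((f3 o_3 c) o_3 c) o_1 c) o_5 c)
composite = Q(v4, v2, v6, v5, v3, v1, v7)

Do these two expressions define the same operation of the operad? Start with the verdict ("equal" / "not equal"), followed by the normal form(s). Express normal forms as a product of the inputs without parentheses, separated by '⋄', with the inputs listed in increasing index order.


In normal form, the first expression is v1 ⋄ v2 ⋄ v3 ⋄ v4 ⋄ v5 ⋄ v6 ⋄ v7
In normal form, the second expression is v1 ⋄ v2 ⋄ v3 ⋄ v4 ⋄ v5 ⋄ v6 ⋄ v7
Same normal form: equal.

equal; both compose to v1 ⋄ v2 ⋄ v3 ⋄ v4 ⋄ v5 ⋄ v6 ⋄ v7


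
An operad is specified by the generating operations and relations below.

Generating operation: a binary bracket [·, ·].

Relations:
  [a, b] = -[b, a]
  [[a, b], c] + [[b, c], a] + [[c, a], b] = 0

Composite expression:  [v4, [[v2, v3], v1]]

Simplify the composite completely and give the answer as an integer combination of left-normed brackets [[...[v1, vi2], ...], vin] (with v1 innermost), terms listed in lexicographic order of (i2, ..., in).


[[[v1, v2], v3], v4] - [[[v1, v3], v2], v4]

Expand each bracket as ab - ba; the v1-initial words give the coefficients.
Composite bracket: [v4, [[v2, v3], v1]]
Each bracket splits as ab - ba, giving 8 signed words (2^3 = 8).
Keep just the words that open with v1:
  v1v2v3v4 appears with sign +1, giving the term +[[[v1, v2], v3], v4]
  v1v3v2v4 appears with sign -1, giving the term -[[[v1, v3], v2], v4]


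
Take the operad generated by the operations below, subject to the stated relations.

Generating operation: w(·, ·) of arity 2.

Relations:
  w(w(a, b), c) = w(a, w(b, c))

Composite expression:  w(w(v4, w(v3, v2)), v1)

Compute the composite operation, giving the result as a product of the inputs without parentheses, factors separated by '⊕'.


v4 ⊕ v3 ⊕ v2 ⊕ v1

Under associativity of w, the answer is the v's in reading order.
w(v3, v2) collapses to v3 ⊕ v2
w(v4, w(v3, v2)) collapses to v4 ⊕ v3 ⊕ v2
w(w(v4, w(v3, v2)), v1) collapses to v4 ⊕ v3 ⊕ v2 ⊕ v1


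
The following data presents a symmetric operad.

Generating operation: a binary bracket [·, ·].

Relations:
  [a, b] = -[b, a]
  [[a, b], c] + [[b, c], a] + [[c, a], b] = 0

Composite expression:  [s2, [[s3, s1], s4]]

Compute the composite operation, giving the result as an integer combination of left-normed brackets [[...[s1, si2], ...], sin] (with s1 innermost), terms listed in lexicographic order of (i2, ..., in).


[[[s1, s3], s4], s2]

Left-normed coefficients sit on the s1-initial expansion words.
Composite bracket: [s2, [[s3, s1], s4]]
Applying ab - ba throughout gives 8 signed words (2^3 = 8).
Words beginning with s1 determine it all:
  sign of s1s3s4s2 is +1, so it contributes +[[[s1, s3], s4], s2]


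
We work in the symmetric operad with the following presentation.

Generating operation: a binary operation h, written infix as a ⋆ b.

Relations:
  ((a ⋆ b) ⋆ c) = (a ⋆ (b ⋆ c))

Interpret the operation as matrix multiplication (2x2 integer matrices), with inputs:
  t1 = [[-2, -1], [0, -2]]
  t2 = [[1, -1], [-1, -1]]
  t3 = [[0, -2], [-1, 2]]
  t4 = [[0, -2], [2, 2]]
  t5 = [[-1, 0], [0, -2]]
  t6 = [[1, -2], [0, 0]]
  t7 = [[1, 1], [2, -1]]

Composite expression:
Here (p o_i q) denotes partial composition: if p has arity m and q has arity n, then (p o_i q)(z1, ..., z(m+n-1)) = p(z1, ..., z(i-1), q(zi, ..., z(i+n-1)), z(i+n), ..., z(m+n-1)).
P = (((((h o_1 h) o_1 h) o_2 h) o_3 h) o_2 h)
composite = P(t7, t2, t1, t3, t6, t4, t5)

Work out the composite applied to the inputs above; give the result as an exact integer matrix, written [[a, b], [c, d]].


[[-16, -48], [4, 12]]

(t2 ⋆ t1) = [[-2, 1], [2, 3]]
(t3 ⋆ t6) = [[0, 0], [-1, 2]]
((t2 ⋆ t1) ⋆ (t3 ⋆ t6)) = [[-1, 2], [-3, 6]]
(t7 ⋆ ((t2 ⋆ t1) ⋆ (t3 ⋆ t6))) = [[-4, 8], [1, -2]]
((t7 ⋆ ((t2 ⋆ t1) ⋆ (t3 ⋆ t6))) ⋆ t4) = [[16, 24], [-4, -6]]
(((t7 ⋆ ((t2 ⋆ t1) ⋆ (t3 ⋆ t6))) ⋆ t4) ⋆ t5) = [[-16, -48], [4, 12]]


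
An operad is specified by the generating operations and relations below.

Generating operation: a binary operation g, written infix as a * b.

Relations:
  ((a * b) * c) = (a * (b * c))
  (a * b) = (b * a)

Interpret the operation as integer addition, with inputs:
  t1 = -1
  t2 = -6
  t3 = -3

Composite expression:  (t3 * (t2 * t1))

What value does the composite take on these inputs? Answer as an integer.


-10

(t2 * t1) = -7
(t3 * (t2 * t1)) = -10


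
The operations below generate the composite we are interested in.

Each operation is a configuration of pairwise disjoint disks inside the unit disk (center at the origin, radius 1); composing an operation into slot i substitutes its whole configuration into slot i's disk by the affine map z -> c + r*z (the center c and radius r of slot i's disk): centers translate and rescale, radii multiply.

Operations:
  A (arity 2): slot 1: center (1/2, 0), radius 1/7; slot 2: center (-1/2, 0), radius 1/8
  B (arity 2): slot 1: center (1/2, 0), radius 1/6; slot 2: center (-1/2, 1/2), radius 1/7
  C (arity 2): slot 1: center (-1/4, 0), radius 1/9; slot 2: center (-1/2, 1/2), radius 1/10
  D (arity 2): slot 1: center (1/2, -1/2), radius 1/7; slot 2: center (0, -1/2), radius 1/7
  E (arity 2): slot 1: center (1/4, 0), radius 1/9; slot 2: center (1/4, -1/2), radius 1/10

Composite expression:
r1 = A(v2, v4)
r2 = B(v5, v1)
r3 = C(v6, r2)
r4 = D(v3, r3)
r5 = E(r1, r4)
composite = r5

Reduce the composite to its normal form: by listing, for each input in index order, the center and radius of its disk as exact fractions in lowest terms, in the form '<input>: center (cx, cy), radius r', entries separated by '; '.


Affine substitution under E: radii multiply and v-centers shift.
input v2: applying the 2 nested substitutions gives center (11/36, 0), radius 1/63
input v4: applying the 2 nested substitutions gives center (7/36, 0), radius 1/72
input v3: applying the 2 nested substitutions gives center (3/10, -11/20), radius 1/70
input v6: applying the 3 nested substitutions gives center (69/280, -11/20), radius 1/630
input v5: applying the 4 nested substitutions gives center (341/1400, -19/35), radius 1/4200
input v1: applying the 4 nested substitutions gives center (339/1400, -759/1400), radius 1/4900

v1: center (339/1400, -759/1400), radius 1/4900; v2: center (11/36, 0), radius 1/63; v3: center (3/10, -11/20), radius 1/70; v4: center (7/36, 0), radius 1/72; v5: center (341/1400, -19/35), radius 1/4200; v6: center (69/280, -11/20), radius 1/630


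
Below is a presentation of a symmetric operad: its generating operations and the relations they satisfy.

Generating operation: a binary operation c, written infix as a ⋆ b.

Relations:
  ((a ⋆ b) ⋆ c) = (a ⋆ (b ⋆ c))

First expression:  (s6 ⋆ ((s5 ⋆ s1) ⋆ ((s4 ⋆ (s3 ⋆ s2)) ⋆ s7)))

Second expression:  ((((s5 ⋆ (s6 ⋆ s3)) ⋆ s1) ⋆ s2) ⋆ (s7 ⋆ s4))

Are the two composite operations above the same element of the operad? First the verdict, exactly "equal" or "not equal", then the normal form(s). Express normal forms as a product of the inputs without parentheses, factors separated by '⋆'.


not equal — first s6 ⋆ s5 ⋆ s1 ⋆ s4 ⋆ s3 ⋆ s2 ⋆ s7, second s5 ⋆ s6 ⋆ s3 ⋆ s1 ⋆ s2 ⋆ s7 ⋆ s4

Normal form of the first expression: s6 ⋆ s5 ⋆ s1 ⋆ s4 ⋆ s3 ⋆ s2 ⋆ s7
Normal form of the second expression: s5 ⋆ s6 ⋆ s3 ⋆ s1 ⋆ s2 ⋆ s7 ⋆ s4
The forms do not match — not equal.


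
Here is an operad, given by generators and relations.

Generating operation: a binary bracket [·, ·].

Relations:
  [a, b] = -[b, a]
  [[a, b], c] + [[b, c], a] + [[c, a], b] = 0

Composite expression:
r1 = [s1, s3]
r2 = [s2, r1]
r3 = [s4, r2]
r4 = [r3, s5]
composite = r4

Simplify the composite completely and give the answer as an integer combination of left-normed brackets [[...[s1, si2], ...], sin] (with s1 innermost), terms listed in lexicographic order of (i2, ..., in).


[[[[s1, s3], s2], s4], s5]


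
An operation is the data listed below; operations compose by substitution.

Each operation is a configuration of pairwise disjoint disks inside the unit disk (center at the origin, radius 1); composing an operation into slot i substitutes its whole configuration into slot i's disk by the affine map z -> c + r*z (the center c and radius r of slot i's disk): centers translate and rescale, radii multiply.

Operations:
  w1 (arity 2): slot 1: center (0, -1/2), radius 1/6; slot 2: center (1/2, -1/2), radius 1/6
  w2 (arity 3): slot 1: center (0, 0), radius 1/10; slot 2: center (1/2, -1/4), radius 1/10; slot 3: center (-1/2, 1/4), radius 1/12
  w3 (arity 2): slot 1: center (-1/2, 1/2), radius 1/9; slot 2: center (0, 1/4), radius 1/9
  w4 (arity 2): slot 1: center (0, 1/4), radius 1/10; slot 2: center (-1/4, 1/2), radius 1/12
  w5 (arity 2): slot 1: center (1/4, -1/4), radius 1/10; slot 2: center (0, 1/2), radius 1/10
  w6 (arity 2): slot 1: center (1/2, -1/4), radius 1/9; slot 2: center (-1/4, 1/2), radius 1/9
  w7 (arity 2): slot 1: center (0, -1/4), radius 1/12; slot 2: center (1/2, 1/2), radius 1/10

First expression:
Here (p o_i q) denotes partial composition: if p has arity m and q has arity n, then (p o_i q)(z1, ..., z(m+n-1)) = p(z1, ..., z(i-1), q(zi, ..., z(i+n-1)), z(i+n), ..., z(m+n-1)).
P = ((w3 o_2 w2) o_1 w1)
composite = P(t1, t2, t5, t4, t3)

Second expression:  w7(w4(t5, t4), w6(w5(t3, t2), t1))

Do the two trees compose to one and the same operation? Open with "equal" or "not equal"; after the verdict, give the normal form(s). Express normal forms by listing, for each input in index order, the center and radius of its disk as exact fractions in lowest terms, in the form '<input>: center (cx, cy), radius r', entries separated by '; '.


not equal; the first gives t1: center (-1/2, 4/9), radius 1/54; t2: center (-4/9, 4/9), radius 1/54; t3: center (-1/18, 5/18), radius 1/108; t4: center (1/18, 2/9), radius 1/90; t5: center (0, 1/4), radius 1/90 and the second t1: center (19/40, 11/20), radius 1/90; t2: center (11/20, 173/360), radius 1/900; t3: center (199/360, 17/36), radius 1/900; t4: center (-1/48, -5/24), radius 1/144; t5: center (0, -11/48), radius 1/120

The first composite normalizes to t1: center (-1/2, 4/9), radius 1/54; t2: center (-4/9, 4/9), radius 1/54; t3: center (-1/18, 5/18), radius 1/108; t4: center (1/18, 2/9), radius 1/90; t5: center (0, 1/4), radius 1/90
The second composite normalizes to t1: center (19/40, 11/20), radius 1/90; t2: center (11/20, 173/360), radius 1/900; t3: center (199/360, 17/36), radius 1/900; t4: center (-1/48, -5/24), radius 1/144; t5: center (0, -11/48), radius 1/120
The forms do not match — not equal.


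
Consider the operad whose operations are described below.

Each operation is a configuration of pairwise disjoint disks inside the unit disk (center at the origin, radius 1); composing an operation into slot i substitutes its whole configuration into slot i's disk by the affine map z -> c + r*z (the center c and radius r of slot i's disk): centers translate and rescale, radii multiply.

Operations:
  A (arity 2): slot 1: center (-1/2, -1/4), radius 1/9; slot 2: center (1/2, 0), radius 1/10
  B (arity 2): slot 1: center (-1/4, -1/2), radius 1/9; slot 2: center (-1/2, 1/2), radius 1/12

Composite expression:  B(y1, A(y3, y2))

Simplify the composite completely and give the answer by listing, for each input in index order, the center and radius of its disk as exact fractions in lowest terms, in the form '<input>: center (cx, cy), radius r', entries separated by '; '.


y1: center (-1/4, -1/2), radius 1/9; y2: center (-11/24, 1/2), radius 1/120; y3: center (-13/24, 23/48), radius 1/108

Nesting under B composes maps z -> c + r*z down each y-path.
for y1, the 1-step affine chain lands on center (-1/4, -1/2), radius 1/9
for y3, the 2-step affine chain lands on center (-13/24, 23/48), radius 1/108
for y2, the 2-step affine chain lands on center (-11/24, 1/2), radius 1/120


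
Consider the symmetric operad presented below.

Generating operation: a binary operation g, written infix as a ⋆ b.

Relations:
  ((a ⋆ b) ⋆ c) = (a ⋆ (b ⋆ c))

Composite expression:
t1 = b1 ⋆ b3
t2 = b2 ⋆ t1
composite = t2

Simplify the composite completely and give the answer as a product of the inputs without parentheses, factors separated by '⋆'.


The g-tree's shape is irrelevant; the b-reading-order decides.
(b1 ⋆ b3) collapses to b1 ⋆ b3
(b2 ⋆ (b1 ⋆ b3)) collapses to b2 ⋆ b1 ⋆ b3

b2 ⋆ b1 ⋆ b3


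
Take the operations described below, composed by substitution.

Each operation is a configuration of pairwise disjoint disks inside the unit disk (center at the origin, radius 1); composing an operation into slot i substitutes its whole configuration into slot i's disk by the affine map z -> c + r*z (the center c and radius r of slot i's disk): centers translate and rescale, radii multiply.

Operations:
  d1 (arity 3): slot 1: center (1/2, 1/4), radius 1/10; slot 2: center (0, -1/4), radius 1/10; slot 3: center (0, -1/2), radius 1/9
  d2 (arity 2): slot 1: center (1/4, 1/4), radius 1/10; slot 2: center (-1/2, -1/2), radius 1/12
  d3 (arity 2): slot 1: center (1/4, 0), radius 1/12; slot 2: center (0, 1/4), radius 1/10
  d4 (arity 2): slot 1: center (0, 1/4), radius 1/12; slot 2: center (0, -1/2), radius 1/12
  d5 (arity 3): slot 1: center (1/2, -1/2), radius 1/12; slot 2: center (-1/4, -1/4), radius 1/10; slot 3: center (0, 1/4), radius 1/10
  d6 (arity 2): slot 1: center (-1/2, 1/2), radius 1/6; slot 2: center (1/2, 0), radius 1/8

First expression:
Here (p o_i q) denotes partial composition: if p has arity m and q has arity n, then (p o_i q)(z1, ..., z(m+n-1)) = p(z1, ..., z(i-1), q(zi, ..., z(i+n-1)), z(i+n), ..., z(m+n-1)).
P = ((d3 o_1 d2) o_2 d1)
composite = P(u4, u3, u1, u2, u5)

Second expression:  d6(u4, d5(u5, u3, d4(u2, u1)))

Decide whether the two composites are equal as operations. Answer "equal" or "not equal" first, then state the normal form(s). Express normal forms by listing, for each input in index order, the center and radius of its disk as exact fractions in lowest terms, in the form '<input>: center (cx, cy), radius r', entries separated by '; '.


not equal; the first gives u1: center (5/24, -25/576), radius 1/1440; u2: center (5/24, -13/288), radius 1/1296; u3: center (61/288, -23/576), radius 1/1440; u4: center (13/48, 1/48), radius 1/120; u5: center (0, 1/4), radius 1/10 and the second u1: center (1/2, 1/40), radius 1/960; u2: center (1/2, 11/320), radius 1/960; u3: center (15/32, -1/32), radius 1/80; u4: center (-1/2, 1/2), radius 1/6; u5: center (9/16, -1/16), radius 1/96

Reducing the first expression gives u1: center (5/24, -25/576), radius 1/1440; u2: center (5/24, -13/288), radius 1/1296; u3: center (61/288, -23/576), radius 1/1440; u4: center (13/48, 1/48), radius 1/120; u5: center (0, 1/4), radius 1/10
Reducing the second expression gives u1: center (1/2, 1/40), radius 1/960; u2: center (1/2, 11/320), radius 1/960; u3: center (15/32, -1/32), radius 1/80; u4: center (-1/2, 1/2), radius 1/6; u5: center (9/16, -1/16), radius 1/96
Distinct normal forms: not equal.


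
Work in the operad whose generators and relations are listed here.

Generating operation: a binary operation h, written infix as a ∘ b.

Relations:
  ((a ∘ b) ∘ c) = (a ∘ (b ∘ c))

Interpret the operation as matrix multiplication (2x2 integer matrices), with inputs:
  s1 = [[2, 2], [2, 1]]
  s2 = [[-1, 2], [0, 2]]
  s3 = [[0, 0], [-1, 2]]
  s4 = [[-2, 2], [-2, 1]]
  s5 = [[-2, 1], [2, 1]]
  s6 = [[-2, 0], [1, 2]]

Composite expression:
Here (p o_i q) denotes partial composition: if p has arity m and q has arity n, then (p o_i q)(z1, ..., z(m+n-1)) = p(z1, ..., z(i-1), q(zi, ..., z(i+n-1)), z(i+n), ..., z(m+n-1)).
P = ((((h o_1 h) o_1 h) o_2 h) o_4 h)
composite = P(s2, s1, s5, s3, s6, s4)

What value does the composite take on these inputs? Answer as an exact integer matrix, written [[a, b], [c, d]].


[[-32, 24], [-96, 72]]

(s1 ∘ s5) = [[0, 4], [-2, 3]]
(s2 ∘ (s1 ∘ s5)) = [[-4, 2], [-4, 6]]
(s3 ∘ s6) = [[0, 0], [4, 4]]
((s2 ∘ (s1 ∘ s5)) ∘ (s3 ∘ s6)) = [[8, 8], [24, 24]]
(((s2 ∘ (s1 ∘ s5)) ∘ (s3 ∘ s6)) ∘ s4) = [[-32, 24], [-96, 72]]


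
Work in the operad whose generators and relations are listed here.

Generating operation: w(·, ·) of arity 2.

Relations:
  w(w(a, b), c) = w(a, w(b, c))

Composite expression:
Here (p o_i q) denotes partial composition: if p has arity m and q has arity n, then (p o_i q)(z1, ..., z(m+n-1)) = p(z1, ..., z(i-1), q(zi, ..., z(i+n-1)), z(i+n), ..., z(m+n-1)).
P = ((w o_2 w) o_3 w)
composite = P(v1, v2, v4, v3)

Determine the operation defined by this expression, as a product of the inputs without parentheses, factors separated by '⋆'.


The w-tree's shape is irrelevant; the v-reading-order decides.
w(v4, v3) linearizes to v4 ⋆ v3
w(v2, w(v4, v3)) linearizes to v2 ⋆ v4 ⋆ v3
w(v1, w(v2, w(v4, v3))) linearizes to v1 ⋆ v2 ⋆ v4 ⋆ v3

v1 ⋆ v2 ⋆ v4 ⋆ v3


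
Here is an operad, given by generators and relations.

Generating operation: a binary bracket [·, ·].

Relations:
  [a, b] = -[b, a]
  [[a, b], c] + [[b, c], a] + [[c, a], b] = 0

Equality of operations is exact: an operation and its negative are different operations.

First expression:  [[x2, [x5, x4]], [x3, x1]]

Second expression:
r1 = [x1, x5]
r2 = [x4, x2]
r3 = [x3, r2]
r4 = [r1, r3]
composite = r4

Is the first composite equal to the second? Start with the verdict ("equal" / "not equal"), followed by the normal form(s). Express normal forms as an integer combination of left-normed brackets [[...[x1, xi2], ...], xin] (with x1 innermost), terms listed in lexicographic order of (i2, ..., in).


In normal form, the first expression is -[[[[x1, x3], x2], x4], x5] + [[[[x1, x3], x2], x5], x4] + [[[[x1, x3], x4], x5], x2] - [[[[x1, x3], x5], x4], x2]
In normal form, the second expression is [[[[x1, x5], x2], x4], x3] - [[[[x1, x5], x3], x2], x4] + [[[[x1, x5], x3], x4], x2] - [[[[x1, x5], x4], x2], x3]
The normal forms differ: not equal.

not equal; first: -[[[[x1, x3], x2], x4], x5] + [[[[x1, x3], x2], x5], x4] + [[[[x1, x3], x4], x5], x2] - [[[[x1, x3], x5], x4], x2]; second: [[[[x1, x5], x2], x4], x3] - [[[[x1, x5], x3], x2], x4] + [[[[x1, x5], x3], x4], x2] - [[[[x1, x5], x4], x2], x3]


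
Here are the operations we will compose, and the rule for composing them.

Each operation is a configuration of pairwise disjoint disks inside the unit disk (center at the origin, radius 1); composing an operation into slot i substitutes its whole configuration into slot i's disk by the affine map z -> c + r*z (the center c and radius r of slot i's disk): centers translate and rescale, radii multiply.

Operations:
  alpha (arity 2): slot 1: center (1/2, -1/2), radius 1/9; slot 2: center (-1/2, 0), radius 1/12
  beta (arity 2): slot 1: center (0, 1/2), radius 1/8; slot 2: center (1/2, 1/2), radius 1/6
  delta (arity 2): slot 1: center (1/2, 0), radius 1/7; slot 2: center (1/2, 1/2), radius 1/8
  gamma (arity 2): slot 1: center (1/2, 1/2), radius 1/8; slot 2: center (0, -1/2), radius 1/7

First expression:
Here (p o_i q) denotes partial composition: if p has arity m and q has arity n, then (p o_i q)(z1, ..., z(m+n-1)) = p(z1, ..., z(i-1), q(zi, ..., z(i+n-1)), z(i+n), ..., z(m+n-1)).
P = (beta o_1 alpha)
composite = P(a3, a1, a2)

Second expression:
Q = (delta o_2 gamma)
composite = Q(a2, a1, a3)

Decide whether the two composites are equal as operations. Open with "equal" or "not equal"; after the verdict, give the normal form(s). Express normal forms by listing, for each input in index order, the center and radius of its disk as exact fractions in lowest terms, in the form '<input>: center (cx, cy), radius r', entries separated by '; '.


not equal; the first gives a1: center (-1/16, 1/2), radius 1/96; a2: center (1/2, 1/2), radius 1/6; a3: center (1/16, 7/16), radius 1/72 and the second a1: center (9/16, 9/16), radius 1/64; a2: center (1/2, 0), radius 1/7; a3: center (1/2, 7/16), radius 1/56

The first composite normalizes to a1: center (-1/16, 1/2), radius 1/96; a2: center (1/2, 1/2), radius 1/6; a3: center (1/16, 7/16), radius 1/72
The second composite normalizes to a1: center (9/16, 9/16), radius 1/64; a2: center (1/2, 0), radius 1/7; a3: center (1/2, 7/16), radius 1/56
No match — not equal.


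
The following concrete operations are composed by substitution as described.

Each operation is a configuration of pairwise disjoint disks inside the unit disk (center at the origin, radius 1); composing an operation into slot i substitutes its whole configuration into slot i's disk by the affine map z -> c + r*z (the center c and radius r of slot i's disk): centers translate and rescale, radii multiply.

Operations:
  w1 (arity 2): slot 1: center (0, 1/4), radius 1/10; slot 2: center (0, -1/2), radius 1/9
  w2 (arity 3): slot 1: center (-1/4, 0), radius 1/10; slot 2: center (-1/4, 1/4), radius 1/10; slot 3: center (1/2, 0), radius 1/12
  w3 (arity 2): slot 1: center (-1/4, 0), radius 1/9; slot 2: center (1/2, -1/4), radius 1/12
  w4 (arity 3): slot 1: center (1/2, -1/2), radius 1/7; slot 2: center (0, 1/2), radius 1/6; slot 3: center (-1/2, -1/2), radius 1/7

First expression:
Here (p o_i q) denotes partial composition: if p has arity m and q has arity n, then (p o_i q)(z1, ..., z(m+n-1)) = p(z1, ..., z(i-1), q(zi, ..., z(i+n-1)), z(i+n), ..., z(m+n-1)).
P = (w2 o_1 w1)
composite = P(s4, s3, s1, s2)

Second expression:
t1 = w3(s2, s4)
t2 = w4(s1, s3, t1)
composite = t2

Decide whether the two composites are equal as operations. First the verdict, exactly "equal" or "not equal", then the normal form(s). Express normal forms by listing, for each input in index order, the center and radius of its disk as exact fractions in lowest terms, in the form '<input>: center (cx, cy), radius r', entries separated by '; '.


not equal: they reduce to s1: center (-1/4, 1/4), radius 1/10; s2: center (1/2, 0), radius 1/12; s3: center (-1/4, -1/20), radius 1/90; s4: center (-1/4, 1/40), radius 1/100 and s1: center (1/2, -1/2), radius 1/7; s2: center (-15/28, -1/2), radius 1/63; s3: center (0, 1/2), radius 1/6; s4: center (-3/7, -15/28), radius 1/84

The first composite normalizes to s1: center (-1/4, 1/4), radius 1/10; s2: center (1/2, 0), radius 1/12; s3: center (-1/4, -1/20), radius 1/90; s4: center (-1/4, 1/40), radius 1/100
The second composite normalizes to s1: center (1/2, -1/2), radius 1/7; s2: center (-15/28, -1/2), radius 1/63; s3: center (0, 1/2), radius 1/6; s4: center (-3/7, -15/28), radius 1/84
The forms do not match — not equal.


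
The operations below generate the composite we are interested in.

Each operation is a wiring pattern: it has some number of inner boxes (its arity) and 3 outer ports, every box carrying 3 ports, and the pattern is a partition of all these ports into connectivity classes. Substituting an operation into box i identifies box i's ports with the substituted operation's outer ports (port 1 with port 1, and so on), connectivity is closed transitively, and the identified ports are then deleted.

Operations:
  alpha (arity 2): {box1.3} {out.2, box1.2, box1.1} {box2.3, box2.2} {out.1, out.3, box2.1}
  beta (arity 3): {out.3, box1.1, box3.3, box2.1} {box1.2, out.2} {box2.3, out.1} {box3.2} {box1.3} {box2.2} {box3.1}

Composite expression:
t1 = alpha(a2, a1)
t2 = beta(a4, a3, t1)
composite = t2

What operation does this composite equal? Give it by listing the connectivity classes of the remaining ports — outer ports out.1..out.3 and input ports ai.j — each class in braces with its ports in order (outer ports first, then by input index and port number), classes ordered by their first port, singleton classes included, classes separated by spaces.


Two ports join when wires chain via beta-identified ports.
composing alpha on (a2, a1), with out.j its own outer ports: {out.1, out.3, a1.1} {out.2, a2.1, a2.2} {a1.2, a1.3} {a2.3}
composing beta on (a4, a3, a2, a1), with out.j its own outer ports: {out.1, a3.3} {out.2, a4.2} {out.3, a1.1, a3.1, a4.1} {a1.2, a1.3} {a2.1, a2.2} {a2.3} {a3.2} {a4.3}

{out.1, a3.3} {out.2, a4.2} {out.3, a1.1, a3.1, a4.1} {a1.2, a1.3} {a2.1, a2.2} {a2.3} {a3.2} {a4.3}


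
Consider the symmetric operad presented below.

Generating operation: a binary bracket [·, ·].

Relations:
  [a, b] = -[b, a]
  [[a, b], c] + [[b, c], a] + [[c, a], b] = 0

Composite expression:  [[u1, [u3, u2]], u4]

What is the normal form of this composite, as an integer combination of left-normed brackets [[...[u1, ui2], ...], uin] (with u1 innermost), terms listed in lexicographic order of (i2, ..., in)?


Left-normed coefficients sit on the u1-initial expansion words.
Composite bracket: [[u1, [u3, u2]], u4]
Expanding via [a, b] = ab - ba: 8 signed words (2^3 = 8).
The u1-initial words carry the normal form:
  u1u2u3u4 appears with sign -1, giving the term -[[[u1, u2], u3], u4]
  u1u3u2u4 appears with sign +1, giving the term +[[[u1, u3], u2], u4]

-[[[u1, u2], u3], u4] + [[[u1, u3], u2], u4]


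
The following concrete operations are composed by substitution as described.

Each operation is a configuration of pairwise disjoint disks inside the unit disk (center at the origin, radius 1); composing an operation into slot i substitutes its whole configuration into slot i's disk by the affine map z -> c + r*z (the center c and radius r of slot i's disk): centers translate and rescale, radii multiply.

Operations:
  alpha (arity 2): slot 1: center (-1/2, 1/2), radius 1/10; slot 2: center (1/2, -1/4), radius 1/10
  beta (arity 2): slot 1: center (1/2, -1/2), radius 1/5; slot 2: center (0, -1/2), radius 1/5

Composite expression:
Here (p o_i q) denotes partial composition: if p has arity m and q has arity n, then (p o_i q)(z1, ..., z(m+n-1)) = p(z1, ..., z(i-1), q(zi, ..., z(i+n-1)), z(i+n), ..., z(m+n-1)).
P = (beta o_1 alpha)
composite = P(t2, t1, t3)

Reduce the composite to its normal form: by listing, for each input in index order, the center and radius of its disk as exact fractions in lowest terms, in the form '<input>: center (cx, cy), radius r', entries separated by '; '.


t1: center (3/5, -11/20), radius 1/50; t2: center (2/5, -2/5), radius 1/50; t3: center (0, -1/2), radius 1/5

Affine substitution under beta: radii multiply and t-centers shift.
for t2, the 2-step affine chain lands on center (2/5, -2/5), radius 1/50
for t1, the 2-step affine chain lands on center (3/5, -11/20), radius 1/50
for t3, the 1-step affine chain lands on center (0, -1/2), radius 1/5


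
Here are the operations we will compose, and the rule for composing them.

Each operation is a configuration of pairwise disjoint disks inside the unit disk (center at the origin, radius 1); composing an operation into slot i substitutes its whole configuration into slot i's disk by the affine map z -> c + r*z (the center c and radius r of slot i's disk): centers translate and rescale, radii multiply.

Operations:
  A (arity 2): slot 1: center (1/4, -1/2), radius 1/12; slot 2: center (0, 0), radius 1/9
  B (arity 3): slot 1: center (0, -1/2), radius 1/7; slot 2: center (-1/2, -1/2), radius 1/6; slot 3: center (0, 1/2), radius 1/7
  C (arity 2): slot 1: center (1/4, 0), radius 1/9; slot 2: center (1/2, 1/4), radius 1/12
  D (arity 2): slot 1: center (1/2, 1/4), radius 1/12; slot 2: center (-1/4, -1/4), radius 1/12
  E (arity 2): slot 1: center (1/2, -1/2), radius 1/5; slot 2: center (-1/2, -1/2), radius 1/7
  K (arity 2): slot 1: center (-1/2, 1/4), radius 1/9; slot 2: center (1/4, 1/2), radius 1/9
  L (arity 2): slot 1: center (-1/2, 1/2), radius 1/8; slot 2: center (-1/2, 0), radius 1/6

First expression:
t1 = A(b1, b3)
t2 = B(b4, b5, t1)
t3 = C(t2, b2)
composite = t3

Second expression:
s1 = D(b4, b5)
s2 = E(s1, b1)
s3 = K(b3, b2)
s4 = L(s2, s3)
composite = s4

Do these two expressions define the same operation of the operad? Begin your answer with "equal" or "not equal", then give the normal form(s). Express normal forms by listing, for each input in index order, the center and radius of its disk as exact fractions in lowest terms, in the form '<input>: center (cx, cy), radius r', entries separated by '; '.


not equal: they reduce to b1: center (16/63, 1/21), radius 1/756; b2: center (1/2, 1/4), radius 1/12; b3: center (1/4, 1/18), radius 1/567; b4: center (1/4, -1/18), radius 1/63; b5: center (7/36, -1/18), radius 1/54 and b1: center (-9/16, 7/16), radius 1/56; b2: center (-11/24, 1/12), radius 1/54; b3: center (-7/12, 1/24), radius 1/54; b4: center (-17/40, 71/160), radius 1/480; b5: center (-71/160, 69/160), radius 1/480


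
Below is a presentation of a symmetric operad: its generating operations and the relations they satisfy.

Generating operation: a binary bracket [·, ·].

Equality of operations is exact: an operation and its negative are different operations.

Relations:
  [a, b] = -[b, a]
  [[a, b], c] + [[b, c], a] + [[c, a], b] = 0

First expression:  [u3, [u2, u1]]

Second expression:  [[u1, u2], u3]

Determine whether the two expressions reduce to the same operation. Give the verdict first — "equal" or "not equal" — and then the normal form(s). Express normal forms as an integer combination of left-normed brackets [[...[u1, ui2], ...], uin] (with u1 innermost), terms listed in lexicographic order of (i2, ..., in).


equal: each reduces to [[u1, u2], u3]

In normal form, the first expression is [[u1, u2], u3]
In normal form, the second expression is [[u1, u2], u3]
Same normal form: equal.


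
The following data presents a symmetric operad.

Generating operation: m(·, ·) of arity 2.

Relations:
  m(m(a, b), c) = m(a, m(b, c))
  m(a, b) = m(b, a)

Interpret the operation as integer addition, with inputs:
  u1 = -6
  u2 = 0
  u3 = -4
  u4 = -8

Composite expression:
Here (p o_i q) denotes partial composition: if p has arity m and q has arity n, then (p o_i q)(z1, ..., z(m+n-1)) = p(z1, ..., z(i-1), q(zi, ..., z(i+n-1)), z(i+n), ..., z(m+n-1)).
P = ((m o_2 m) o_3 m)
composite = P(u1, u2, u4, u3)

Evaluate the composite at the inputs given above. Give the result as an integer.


m(u4, u3) = -12
m(u2, m(u4, u3)) = -12
m(u1, m(u2, m(u4, u3))) = -18

-18


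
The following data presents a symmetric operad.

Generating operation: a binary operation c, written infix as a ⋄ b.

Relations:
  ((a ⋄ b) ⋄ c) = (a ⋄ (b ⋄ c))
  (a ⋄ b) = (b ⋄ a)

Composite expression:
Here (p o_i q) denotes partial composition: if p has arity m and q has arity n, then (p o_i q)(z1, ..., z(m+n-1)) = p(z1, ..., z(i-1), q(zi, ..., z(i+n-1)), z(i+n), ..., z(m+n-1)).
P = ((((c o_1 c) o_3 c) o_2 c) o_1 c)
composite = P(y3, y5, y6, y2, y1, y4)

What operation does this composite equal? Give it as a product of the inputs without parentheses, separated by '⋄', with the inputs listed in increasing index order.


y1 ⋄ y2 ⋄ y3 ⋄ y4 ⋄ y5 ⋄ y6

Key point: c commutes, so take the y-inputs in any fixed order.
(y3 ⋄ y5) spells out as y3 ⋄ y5
(y6 ⋄ y2) spells out as y6 ⋄ y2
((y3 ⋄ y5) ⋄ (y6 ⋄ y2)) spells out as y3 ⋄ y5 ⋄ y6 ⋄ y2
(y1 ⋄ y4) spells out as y1 ⋄ y4
(((y3 ⋄ y5) ⋄ (y6 ⋄ y2)) ⋄ (y1 ⋄ y4)) spells out as y3 ⋄ y5 ⋄ y6 ⋄ y2 ⋄ y1 ⋄ y4
reordering the factors by index: y1 ⋄ y2 ⋄ y3 ⋄ y4 ⋄ y5 ⋄ y6


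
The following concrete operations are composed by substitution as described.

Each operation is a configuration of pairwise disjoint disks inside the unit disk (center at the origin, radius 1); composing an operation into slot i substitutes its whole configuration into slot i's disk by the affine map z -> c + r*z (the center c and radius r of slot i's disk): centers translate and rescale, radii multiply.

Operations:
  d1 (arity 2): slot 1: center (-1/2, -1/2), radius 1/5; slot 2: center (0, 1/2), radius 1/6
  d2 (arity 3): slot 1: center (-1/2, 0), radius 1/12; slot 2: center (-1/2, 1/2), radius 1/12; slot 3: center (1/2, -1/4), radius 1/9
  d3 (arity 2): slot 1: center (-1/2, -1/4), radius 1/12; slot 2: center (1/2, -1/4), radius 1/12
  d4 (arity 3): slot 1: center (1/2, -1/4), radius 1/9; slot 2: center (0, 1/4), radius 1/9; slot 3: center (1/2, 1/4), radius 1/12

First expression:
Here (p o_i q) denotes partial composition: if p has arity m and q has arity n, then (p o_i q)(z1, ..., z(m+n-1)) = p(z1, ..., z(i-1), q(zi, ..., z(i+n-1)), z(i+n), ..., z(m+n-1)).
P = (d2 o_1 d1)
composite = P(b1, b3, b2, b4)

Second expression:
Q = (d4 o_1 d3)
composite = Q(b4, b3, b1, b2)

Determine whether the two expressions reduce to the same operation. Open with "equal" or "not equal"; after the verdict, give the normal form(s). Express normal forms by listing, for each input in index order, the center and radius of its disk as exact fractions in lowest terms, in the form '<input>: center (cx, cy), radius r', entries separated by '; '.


The first expression reduces to b1: center (-13/24, -1/24), radius 1/60; b2: center (-1/2, 1/2), radius 1/12; b3: center (-1/2, 1/24), radius 1/72; b4: center (1/2, -1/4), radius 1/9
The second expression reduces to b1: center (0, 1/4), radius 1/9; b2: center (1/2, 1/4), radius 1/12; b3: center (5/9, -5/18), radius 1/108; b4: center (4/9, -5/18), radius 1/108
They disagree, so not equal.

not equal; first: b1: center (-13/24, -1/24), radius 1/60; b2: center (-1/2, 1/2), radius 1/12; b3: center (-1/2, 1/24), radius 1/72; b4: center (1/2, -1/4), radius 1/9; second: b1: center (0, 1/4), radius 1/9; b2: center (1/2, 1/4), radius 1/12; b3: center (5/9, -5/18), radius 1/108; b4: center (4/9, -5/18), radius 1/108


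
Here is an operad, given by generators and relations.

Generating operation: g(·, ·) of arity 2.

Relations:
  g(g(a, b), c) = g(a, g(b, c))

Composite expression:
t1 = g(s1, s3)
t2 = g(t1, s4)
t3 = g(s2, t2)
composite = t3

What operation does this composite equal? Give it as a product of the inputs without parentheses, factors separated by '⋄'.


s2 ⋄ s1 ⋄ s3 ⋄ s4

Associativity of g dissolves the nesting; only the s-input order survives.
g(s1, s3) reduces to s1 ⋄ s3
g(g(s1, s3), s4) reduces to s1 ⋄ s3 ⋄ s4
g(s2, g(g(s1, s3), s4)) reduces to s2 ⋄ s1 ⋄ s3 ⋄ s4


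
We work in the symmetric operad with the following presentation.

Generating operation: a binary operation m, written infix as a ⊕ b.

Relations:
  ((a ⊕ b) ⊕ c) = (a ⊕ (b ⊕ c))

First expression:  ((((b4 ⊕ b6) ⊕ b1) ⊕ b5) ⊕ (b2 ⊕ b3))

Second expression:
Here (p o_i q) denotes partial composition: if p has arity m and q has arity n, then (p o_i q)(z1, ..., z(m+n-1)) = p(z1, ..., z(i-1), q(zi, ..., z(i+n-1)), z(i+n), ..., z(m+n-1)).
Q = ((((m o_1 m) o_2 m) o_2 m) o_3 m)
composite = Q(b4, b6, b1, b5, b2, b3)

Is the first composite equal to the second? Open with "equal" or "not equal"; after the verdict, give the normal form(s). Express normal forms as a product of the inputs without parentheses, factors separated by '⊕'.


In normal form, the first expression is b4 ⊕ b6 ⊕ b1 ⊕ b5 ⊕ b2 ⊕ b3
In normal form, the second expression is b4 ⊕ b6 ⊕ b1 ⊕ b5 ⊕ b2 ⊕ b3
Identical normal forms: equal.

equal: each reduces to b4 ⊕ b6 ⊕ b1 ⊕ b5 ⊕ b2 ⊕ b3
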